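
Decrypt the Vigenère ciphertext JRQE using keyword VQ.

OBVO

Repeat the key across the ciphertext: VQVQ
J(9)−V(21): -12≡14 → O
R(17)−Q(16): 1 → B
Q(16)−V(21): -5≡21 → V
E(4)−Q(16): -12≡14 → O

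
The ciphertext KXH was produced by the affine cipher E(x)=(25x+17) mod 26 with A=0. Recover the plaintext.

HUK

The inverse of 25 mod 26 is 25, since 25·25=625≡1. Apply D(y)=25·(y−17) mod 26:
K(10): 25·(10−17)=-175≡7 → H
X(23): 25·(23−17)=150≡20 → U
H(7): 25·(7−17)=-250≡10 → K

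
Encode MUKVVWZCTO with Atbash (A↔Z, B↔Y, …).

NFPEEDAXGL

M(12) → N(13)
U(20) → F(5)
K(10) → P(15)
V(21) → E(4)
V(21) → E(4)
W(22) → D(3)
Z(25) → A(0)
C(2) → X(23)
T(19) → G(6)
O(14) → L(11)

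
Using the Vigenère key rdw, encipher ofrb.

fins

Repeat the key across the message: rdwr
o(14)+r(17): 31≡5 → f
f(5)+d(3): 8 → i
r(17)+w(22): 39≡13 → n
b(1)+r(17): 18 → s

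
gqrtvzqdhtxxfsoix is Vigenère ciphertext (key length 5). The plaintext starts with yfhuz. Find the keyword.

Subtract each crib letter from the matching ciphertext letter (mod 26):
g(6)−y(24)=-18≡8 → i
q(16)−f(5)=11 → l
r(17)−h(7)=10 → k
t(19)−u(20)=-1≡25 → z
v(21)−z(25)=-4≡22 → w

ilkzw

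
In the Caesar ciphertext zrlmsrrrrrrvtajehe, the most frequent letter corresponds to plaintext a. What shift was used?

The most frequent ciphertext letter is r (appears 7 times).
r is position 17; a is position 0.
Shift = 17.

17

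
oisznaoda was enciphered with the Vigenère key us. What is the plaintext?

Repeat the key across the ciphertext: ususususu
o(14)−u(20): -6≡20 → u
i(8)−s(18): -10≡16 → q
s(18)−u(20): -2≡24 → y
z(25)−s(18): 7 → h
n(13)−u(20): -7≡19 → t
a(0)−s(18): -18≡8 → i
o(14)−u(20): -6≡20 → u
d(3)−s(18): -15≡11 → l
a(0)−u(20): -20≡6 → g

uqyhtiulg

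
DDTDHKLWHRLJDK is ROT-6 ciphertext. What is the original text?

D(3): 3−6=-3≡23 → X
D(3): 3−6=-3≡23 → X
T(19): 19−6=13 → N
D(3): 3−6=-3≡23 → X
H(7): 7−6=1 → B
K(10): 10−6=4 → E
L(11): 11−6=5 → F
W(22): 22−6=16 → Q
H(7): 7−6=1 → B
R(17): 17−6=11 → L
L(11): 11−6=5 → F
J(9): 9−6=3 → D
D(3): 3−6=-3≡23 → X
K(10): 10−6=4 → E

XXNXBEFQBLFDXE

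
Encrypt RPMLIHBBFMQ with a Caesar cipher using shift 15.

GEBAXWQQUBF

R(17): 17+15=32≡6 → G
P(15): 15+15=30≡4 → E
M(12): 12+15=27≡1 → B
L(11): 11+15=26≡0 → A
I(8): 8+15=23 → X
H(7): 7+15=22 → W
B(1): 1+15=16 → Q
B(1): 1+15=16 → Q
F(5): 5+15=20 → U
M(12): 12+15=27≡1 → B
Q(16): 16+15=31≡5 → F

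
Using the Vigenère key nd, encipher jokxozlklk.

wrxabcynyn

Repeat the key across the message: ndndndndnd
j(9)+n(13): 22 → w
o(14)+d(3): 17 → r
k(10)+n(13): 23 → x
x(23)+d(3): 26≡0 → a
o(14)+n(13): 27≡1 → b
z(25)+d(3): 28≡2 → c
l(11)+n(13): 24 → y
k(10)+d(3): 13 → n
l(11)+n(13): 24 → y
k(10)+d(3): 13 → n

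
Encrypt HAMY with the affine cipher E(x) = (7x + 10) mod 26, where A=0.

HKQW

H(7): 7·7+10=59≡7 → H
A(0): 7·0+10=10 → K
M(12): 7·12+10=94≡16 → Q
Y(24): 7·24+10=178≡22 → W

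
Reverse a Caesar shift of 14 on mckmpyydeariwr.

m(12): 12−14=-2≡24 → y
c(2): 2−14=-12≡14 → o
k(10): 10−14=-4≡22 → w
m(12): 12−14=-2≡24 → y
p(15): 15−14=1 → b
y(24): 24−14=10 → k
y(24): 24−14=10 → k
d(3): 3−14=-11≡15 → p
e(4): 4−14=-10≡16 → q
a(0): 0−14=-14≡12 → m
r(17): 17−14=3 → d
i(8): 8−14=-6≡20 → u
w(22): 22−14=8 → i
r(17): 17−14=3 → d

yowybkkpqmduid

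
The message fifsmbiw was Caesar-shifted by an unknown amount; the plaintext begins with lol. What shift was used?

From the crib: f(5)−l(11)=-6≡20, so the shift is 20.

20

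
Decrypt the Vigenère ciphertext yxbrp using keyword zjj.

Repeat the key across the ciphertext: zjjzj
y(24)−z(25): -1≡25 → z
x(23)−j(9): 14 → o
b(1)−j(9): -8≡18 → s
r(17)−z(25): -8≡18 → s
p(15)−j(9): 6 → g

zossg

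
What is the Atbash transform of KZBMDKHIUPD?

K(10) → P(15)
Z(25) → A(0)
B(1) → Y(24)
M(12) → N(13)
D(3) → W(22)
K(10) → P(15)
H(7) → S(18)
I(8) → R(17)
U(20) → F(5)
P(15) → K(10)
D(3) → W(22)

PAYNWPSRFKW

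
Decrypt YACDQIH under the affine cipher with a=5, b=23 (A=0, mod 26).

VLBWJXC

The inverse of 5 mod 26 is 21, since 5·21=105≡1. Apply D(y)=21·(y−23) mod 26:
Y(24): 21·(24−23)=21 → V
A(0): 21·(0−23)=-483≡11 → L
C(2): 21·(2−23)=-441≡1 → B
D(3): 21·(3−23)=-420≡22 → W
Q(16): 21·(16−23)=-147≡9 → J
I(8): 21·(8−23)=-315≡23 → X
H(7): 21·(7−23)=-336≡2 → C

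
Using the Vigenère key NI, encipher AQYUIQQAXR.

NYLCVYDIKZ

Repeat the key across the message: NININININI
A(0)+N(13): 13 → N
Q(16)+I(8): 24 → Y
Y(24)+N(13): 37≡11 → L
U(20)+I(8): 28≡2 → C
I(8)+N(13): 21 → V
Q(16)+I(8): 24 → Y
Q(16)+N(13): 29≡3 → D
A(0)+I(8): 8 → I
X(23)+N(13): 36≡10 → K
R(17)+I(8): 25 → Z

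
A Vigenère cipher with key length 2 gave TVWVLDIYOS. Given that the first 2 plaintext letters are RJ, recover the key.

CM

Subtract each crib letter from the matching ciphertext letter (mod 26):
T(19)−R(17)=2 → C
V(21)−J(9)=12 → M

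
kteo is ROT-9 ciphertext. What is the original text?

bkvf

k(10): 10−9=1 → b
t(19): 19−9=10 → k
e(4): 4−9=-5≡21 → v
o(14): 14−9=5 → f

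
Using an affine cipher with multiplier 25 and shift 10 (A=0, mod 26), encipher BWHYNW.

B(1): 25·1+10=35≡9 → J
W(22): 25·22+10=560≡14 → O
H(7): 25·7+10=185≡3 → D
Y(24): 25·24+10=610≡12 → M
N(13): 25·13+10=335≡23 → X
W(22): 25·22+10=560≡14 → O

JODMXO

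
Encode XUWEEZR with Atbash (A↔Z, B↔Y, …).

X(23) → C(2)
U(20) → F(5)
W(22) → D(3)
E(4) → V(21)
E(4) → V(21)
Z(25) → A(0)
R(17) → I(8)

CFDVVAI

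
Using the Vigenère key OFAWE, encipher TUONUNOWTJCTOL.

HZOJYBTWPNQYOH

Repeat the key across the message: OFAWEOFAWEOFAW
T(19)+O(14): 33≡7 → H
U(20)+F(5): 25 → Z
O(14)+A(0): 14 → O
N(13)+W(22): 35≡9 → J
U(20)+E(4): 24 → Y
N(13)+O(14): 27≡1 → B
O(14)+F(5): 19 → T
W(22)+A(0): 22 → W
T(19)+W(22): 41≡15 → P
J(9)+E(4): 13 → N
C(2)+O(14): 16 → Q
T(19)+F(5): 24 → Y
O(14)+A(0): 14 → O
L(11)+W(22): 33≡7 → H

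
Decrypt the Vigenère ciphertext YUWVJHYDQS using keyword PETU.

Repeat the key across the ciphertext: PETUPETUPE
Y(24)−P(15): 9 → J
U(20)−E(4): 16 → Q
W(22)−T(19): 3 → D
V(21)−U(20): 1 → B
J(9)−P(15): -6≡20 → U
H(7)−E(4): 3 → D
Y(24)−T(19): 5 → F
D(3)−U(20): -17≡9 → J
Q(16)−P(15): 1 → B
S(18)−E(4): 14 → O

JQDBUDFJBO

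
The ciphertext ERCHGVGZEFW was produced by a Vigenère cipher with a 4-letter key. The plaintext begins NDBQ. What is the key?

ROBR

Subtract each crib letter from the matching ciphertext letter (mod 26):
E(4)−N(13)=-9≡17 → R
R(17)−D(3)=14 → O
C(2)−B(1)=1 → B
H(7)−Q(16)=-9≡17 → R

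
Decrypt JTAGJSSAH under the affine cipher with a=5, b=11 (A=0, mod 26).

KMDZKRRDU

The inverse of 5 mod 26 is 21, since 5·21=105≡1. Apply D(y)=21·(y−11) mod 26:
J(9): 21·(9−11)=-42≡10 → K
T(19): 21·(19−11)=168≡12 → M
A(0): 21·(0−11)=-231≡3 → D
G(6): 21·(6−11)=-105≡25 → Z
J(9): 21·(9−11)=-42≡10 → K
S(18): 21·(18−11)=147≡17 → R
S(18): 21·(18−11)=147≡17 → R
A(0): 21·(0−11)=-231≡3 → D
H(7): 21·(7−11)=-84≡20 → U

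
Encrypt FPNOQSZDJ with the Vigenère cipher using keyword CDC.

HSPQTUBGL

Repeat the key across the message: CDCCDCCDC
F(5)+C(2): 7 → H
P(15)+D(3): 18 → S
N(13)+C(2): 15 → P
O(14)+C(2): 16 → Q
Q(16)+D(3): 19 → T
S(18)+C(2): 20 → U
Z(25)+C(2): 27≡1 → B
D(3)+D(3): 6 → G
J(9)+C(2): 11 → L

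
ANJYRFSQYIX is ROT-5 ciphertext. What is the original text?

VIETMANLTDS

A(0): 0−5=-5≡21 → V
N(13): 13−5=8 → I
J(9): 9−5=4 → E
Y(24): 24−5=19 → T
R(17): 17−5=12 → M
F(5): 5−5=0 → A
S(18): 18−5=13 → N
Q(16): 16−5=11 → L
Y(24): 24−5=19 → T
I(8): 8−5=3 → D
X(23): 23−5=18 → S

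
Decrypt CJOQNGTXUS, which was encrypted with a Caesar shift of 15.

NUZBYREIFD

C(2): 2−15=-13≡13 → N
J(9): 9−15=-6≡20 → U
O(14): 14−15=-1≡25 → Z
Q(16): 16−15=1 → B
N(13): 13−15=-2≡24 → Y
G(6): 6−15=-9≡17 → R
T(19): 19−15=4 → E
X(23): 23−15=8 → I
U(20): 20−15=5 → F
S(18): 18−15=3 → D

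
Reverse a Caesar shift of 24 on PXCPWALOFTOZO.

P(15): 15−24=-9≡17 → R
X(23): 23−24=-1≡25 → Z
C(2): 2−24=-22≡4 → E
P(15): 15−24=-9≡17 → R
W(22): 22−24=-2≡24 → Y
A(0): 0−24=-24≡2 → C
L(11): 11−24=-13≡13 → N
O(14): 14−24=-10≡16 → Q
F(5): 5−24=-19≡7 → H
T(19): 19−24=-5≡21 → V
O(14): 14−24=-10≡16 → Q
Z(25): 25−24=1 → B
O(14): 14−24=-10≡16 → Q

RZERYCNQHVQBQ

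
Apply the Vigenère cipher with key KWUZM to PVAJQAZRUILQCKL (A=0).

Repeat the key across the message: KWUZMKWUZMKWUZM
P(15)+K(10): 25 → Z
V(21)+W(22): 43≡17 → R
A(0)+U(20): 20 → U
J(9)+Z(25): 34≡8 → I
Q(16)+M(12): 28≡2 → C
A(0)+K(10): 10 → K
Z(25)+W(22): 47≡21 → V
R(17)+U(20): 37≡11 → L
U(20)+Z(25): 45≡19 → T
I(8)+M(12): 20 → U
L(11)+K(10): 21 → V
Q(16)+W(22): 38≡12 → M
C(2)+U(20): 22 → W
K(10)+Z(25): 35≡9 → J
L(11)+M(12): 23 → X

ZRUICKVLTUVMWJX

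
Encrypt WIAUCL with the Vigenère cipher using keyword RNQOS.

Repeat the key across the message: RNQOSR
W(22)+R(17): 39≡13 → N
I(8)+N(13): 21 → V
A(0)+Q(16): 16 → Q
U(20)+O(14): 34≡8 → I
C(2)+S(18): 20 → U
L(11)+R(17): 28≡2 → C

NVQIUC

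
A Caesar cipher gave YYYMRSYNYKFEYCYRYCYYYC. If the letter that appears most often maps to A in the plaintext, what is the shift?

The most frequent ciphertext letter is Y (appears 11 times).
Y is position 24; A is position 0.
Shift = 24.

24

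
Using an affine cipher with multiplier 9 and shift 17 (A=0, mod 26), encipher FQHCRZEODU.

KFCJOIBNSP

F(5): 9·5+17=62≡10 → K
Q(16): 9·16+17=161≡5 → F
H(7): 9·7+17=80≡2 → C
C(2): 9·2+17=35≡9 → J
R(17): 9·17+17=170≡14 → O
Z(25): 9·25+17=242≡8 → I
E(4): 9·4+17=53≡1 → B
O(14): 9·14+17=143≡13 → N
D(3): 9·3+17=44≡18 → S
U(20): 9·20+17=197≡15 → P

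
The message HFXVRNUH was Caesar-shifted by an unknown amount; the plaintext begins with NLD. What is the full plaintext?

NLDBXTAN

From the crib: H(7)−N(13)=-6≡20, so the shift is 20.
Subtract 20 from each ciphertext letter:
H(7): 7−20=-13≡13 → N
F(5): 5−20=-15≡11 → L
X(23): 23−20=3 → D
V(21): 21−20=1 → B
R(17): 17−20=-3≡23 → X
N(13): 13−20=-7≡19 → T
U(20): 20−20=0 → A
H(7): 7−20=-13≡13 → N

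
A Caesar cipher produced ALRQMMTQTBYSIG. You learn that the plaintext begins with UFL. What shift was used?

From the crib: A(0)−U(20)=-20≡6, so the shift is 6.

6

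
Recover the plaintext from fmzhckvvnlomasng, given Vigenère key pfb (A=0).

Repeat the key across the ciphertext: pfbpfbpfbpfbpfbp
f(5)−p(15): -10≡16 → q
m(12)−f(5): 7 → h
z(25)−b(1): 24 → y
h(7)−p(15): -8≡18 → s
c(2)−f(5): -3≡23 → x
k(10)−b(1): 9 → j
v(21)−p(15): 6 → g
v(21)−f(5): 16 → q
n(13)−b(1): 12 → m
l(11)−p(15): -4≡22 → w
o(14)−f(5): 9 → j
m(12)−b(1): 11 → l
a(0)−p(15): -15≡11 → l
s(18)−f(5): 13 → n
n(13)−b(1): 12 → m
g(6)−p(15): -9≡17 → r

qhysxjgqmwjllnmr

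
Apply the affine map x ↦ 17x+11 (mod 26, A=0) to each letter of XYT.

MDW

X(23): 17·23+11=402≡12 → M
Y(24): 17·24+11=419≡3 → D
T(19): 17·19+11=334≡22 → W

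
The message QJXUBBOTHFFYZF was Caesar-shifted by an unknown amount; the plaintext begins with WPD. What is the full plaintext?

WPDAHHUZNLLEFL

From the crib: Q(16)−W(22)=-6≡20, so the shift is 20.
Subtract 20 from each ciphertext letter:
Q(16): 16−20=-4≡22 → W
J(9): 9−20=-11≡15 → P
X(23): 23−20=3 → D
U(20): 20−20=0 → A
B(1): 1−20=-19≡7 → H
B(1): 1−20=-19≡7 → H
O(14): 14−20=-6≡20 → U
T(19): 19−20=-1≡25 → Z
H(7): 7−20=-13≡13 → N
F(5): 5−20=-15≡11 → L
F(5): 5−20=-15≡11 → L
Y(24): 24−20=4 → E
Z(25): 25−20=5 → F
F(5): 5−20=-15≡11 → L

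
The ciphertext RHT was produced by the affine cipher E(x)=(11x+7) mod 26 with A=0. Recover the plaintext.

The inverse of 11 mod 26 is 19, since 11·19=209≡1. Apply D(y)=19·(y−7) mod 26:
R(17): 19·(17−7)=190≡8 → I
H(7): 19·(7−7)=0 → A
T(19): 19·(19−7)=228≡20 → U

IAU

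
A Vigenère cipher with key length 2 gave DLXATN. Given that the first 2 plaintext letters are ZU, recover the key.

Subtract each crib letter from the matching ciphertext letter (mod 26):
D(3)−Z(25)=-22≡4 → E
L(11)−U(20)=-9≡17 → R

ER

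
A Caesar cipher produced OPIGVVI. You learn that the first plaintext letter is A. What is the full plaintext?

ABUSHHU

From the crib: O(14)−A(0)=14, so the shift is 14.
Subtract 14 from each ciphertext letter:
O(14): 14−14=0 → A
P(15): 15−14=1 → B
I(8): 8−14=-6≡20 → U
G(6): 6−14=-8≡18 → S
V(21): 21−14=7 → H
V(21): 21−14=7 → H
I(8): 8−14=-6≡20 → U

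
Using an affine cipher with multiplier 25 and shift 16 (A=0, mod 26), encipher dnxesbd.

ndtmypn

d(3): 25·3+16=91≡13 → n
n(13): 25·13+16=341≡3 → d
x(23): 25·23+16=591≡19 → t
e(4): 25·4+16=116≡12 → m
s(18): 25·18+16=466≡24 → y
b(1): 25·1+16=41≡15 → p
d(3): 25·3+16=91≡13 → n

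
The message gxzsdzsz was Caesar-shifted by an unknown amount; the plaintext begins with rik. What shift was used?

From the crib: g(6)−r(17)=-11≡15, so the shift is 15.

15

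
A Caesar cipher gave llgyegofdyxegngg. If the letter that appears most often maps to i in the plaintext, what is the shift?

The most frequent ciphertext letter is g (appears 5 times).
g is position 6; i is position 8.
Shift = -2≡24.

24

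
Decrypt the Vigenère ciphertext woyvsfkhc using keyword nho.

jhkilrxao

Repeat the key across the ciphertext: nhonhonho
w(22)−n(13): 9 → j
o(14)−h(7): 7 → h
y(24)−o(14): 10 → k
v(21)−n(13): 8 → i
s(18)−h(7): 11 → l
f(5)−o(14): -9≡17 → r
k(10)−n(13): -3≡23 → x
h(7)−h(7): 0 → a
c(2)−o(14): -12≡14 → o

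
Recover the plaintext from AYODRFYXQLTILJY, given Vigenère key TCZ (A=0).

Repeat the key across the ciphertext: TCZTCZTCZTCZTCZ
A(0)−T(19): -19≡7 → H
Y(24)−C(2): 22 → W
O(14)−Z(25): -11≡15 → P
D(3)−T(19): -16≡10 → K
R(17)−C(2): 15 → P
F(5)−Z(25): -20≡6 → G
Y(24)−T(19): 5 → F
X(23)−C(2): 21 → V
Q(16)−Z(25): -9≡17 → R
L(11)−T(19): -8≡18 → S
T(19)−C(2): 17 → R
I(8)−Z(25): -17≡9 → J
L(11)−T(19): -8≡18 → S
J(9)−C(2): 7 → H
Y(24)−Z(25): -1≡25 → Z

HWPKPGFVRSRJSHZ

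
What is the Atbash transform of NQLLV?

MJOOE

N(13) → M(12)
Q(16) → J(9)
L(11) → O(14)
L(11) → O(14)
V(21) → E(4)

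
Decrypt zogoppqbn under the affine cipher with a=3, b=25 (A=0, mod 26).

aflfooxsw

The inverse of 3 mod 26 is 9, since 3·9=27≡1. Apply D(y)=9·(y−25) mod 26:
z(25): 9·(25−25)=0 → a
o(14): 9·(14−25)=-99≡5 → f
g(6): 9·(6−25)=-171≡11 → l
o(14): 9·(14−25)=-99≡5 → f
p(15): 9·(15−25)=-90≡14 → o
p(15): 9·(15−25)=-90≡14 → o
q(16): 9·(16−25)=-81≡23 → x
b(1): 9·(1−25)=-216≡18 → s
n(13): 9·(13−25)=-108≡22 → w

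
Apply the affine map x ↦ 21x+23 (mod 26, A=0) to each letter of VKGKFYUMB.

V(21): 21·21+23=464≡22 → W
K(10): 21·10+23=233≡25 → Z
G(6): 21·6+23=149≡19 → T
K(10): 21·10+23=233≡25 → Z
F(5): 21·5+23=128≡24 → Y
Y(24): 21·24+23=527≡7 → H
U(20): 21·20+23=443≡1 → B
M(12): 21·12+23=275≡15 → P
B(1): 21·1+23=44≡18 → S

WZTZYHBPS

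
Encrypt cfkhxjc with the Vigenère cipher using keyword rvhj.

Repeat the key across the message: rvhjrvh
c(2)+r(17): 19 → t
f(5)+v(21): 26≡0 → a
k(10)+h(7): 17 → r
h(7)+j(9): 16 → q
x(23)+r(17): 40≡14 → o
j(9)+v(21): 30≡4 → e
c(2)+h(7): 9 → j

tarqoej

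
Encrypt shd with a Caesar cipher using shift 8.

s(18): 18+8=26≡0 → a
h(7): 7+8=15 → p
d(3): 3+8=11 → l

apl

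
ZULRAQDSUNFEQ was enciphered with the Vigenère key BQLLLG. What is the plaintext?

YEAGPKCCJCUYP

Repeat the key across the ciphertext: BQLLLGBQLLLGB
Z(25)−B(1): 24 → Y
U(20)−Q(16): 4 → E
L(11)−L(11): 0 → A
R(17)−L(11): 6 → G
A(0)−L(11): -11≡15 → P
Q(16)−G(6): 10 → K
D(3)−B(1): 2 → C
S(18)−Q(16): 2 → C
U(20)−L(11): 9 → J
N(13)−L(11): 2 → C
F(5)−L(11): -6≡20 → U
E(4)−G(6): -2≡24 → Y
Q(16)−B(1): 15 → P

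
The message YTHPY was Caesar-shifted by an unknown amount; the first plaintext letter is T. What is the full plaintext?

TOCKT

From the crib: Y(24)−T(19)=5, so the shift is 5.
Subtract 5 from each ciphertext letter:
Y(24): 24−5=19 → T
T(19): 19−5=14 → O
H(7): 7−5=2 → C
P(15): 15−5=10 → K
Y(24): 24−5=19 → T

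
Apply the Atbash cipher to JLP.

J(9) → Q(16)
L(11) → O(14)
P(15) → K(10)

QOK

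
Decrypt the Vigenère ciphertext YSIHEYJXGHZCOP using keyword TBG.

FRCODSQWAOYWVO

Repeat the key across the ciphertext: TBGTBGTBGTBGTB
Y(24)−T(19): 5 → F
S(18)−B(1): 17 → R
I(8)−G(6): 2 → C
H(7)−T(19): -12≡14 → O
E(4)−B(1): 3 → D
Y(24)−G(6): 18 → S
J(9)−T(19): -10≡16 → Q
X(23)−B(1): 22 → W
G(6)−G(6): 0 → A
H(7)−T(19): -12≡14 → O
Z(25)−B(1): 24 → Y
C(2)−G(6): -4≡22 → W
O(14)−T(19): -5≡21 → V
P(15)−B(1): 14 → O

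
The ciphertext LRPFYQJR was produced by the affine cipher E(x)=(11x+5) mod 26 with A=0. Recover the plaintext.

KUIAXBYU

The inverse of 11 mod 26 is 19, since 11·19=209≡1. Apply D(y)=19·(y−5) mod 26:
L(11): 19·(11−5)=114≡10 → K
R(17): 19·(17−5)=228≡20 → U
P(15): 19·(15−5)=190≡8 → I
F(5): 19·(5−5)=0 → A
Y(24): 19·(24−5)=361≡23 → X
Q(16): 19·(16−5)=209≡1 → B
J(9): 19·(9−5)=76≡24 → Y
R(17): 19·(17−5)=228≡20 → U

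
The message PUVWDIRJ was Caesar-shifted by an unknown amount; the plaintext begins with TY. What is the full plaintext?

TYZAHMVN

From the crib: P(15)−T(19)=-4≡22, so the shift is 22.
Subtract 22 from each ciphertext letter:
P(15): 15−22=-7≡19 → T
U(20): 20−22=-2≡24 → Y
V(21): 21−22=-1≡25 → Z
W(22): 22−22=0 → A
D(3): 3−22=-19≡7 → H
I(8): 8−22=-14≡12 → M
R(17): 17−22=-5≡21 → V
J(9): 9−22=-13≡13 → N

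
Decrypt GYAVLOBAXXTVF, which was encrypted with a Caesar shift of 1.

G(6): 6−1=5 → F
Y(24): 24−1=23 → X
A(0): 0−1=-1≡25 → Z
V(21): 21−1=20 → U
L(11): 11−1=10 → K
O(14): 14−1=13 → N
B(1): 1−1=0 → A
A(0): 0−1=-1≡25 → Z
X(23): 23−1=22 → W
X(23): 23−1=22 → W
T(19): 19−1=18 → S
V(21): 21−1=20 → U
F(5): 5−1=4 → E

FXZUKNAZWWSUE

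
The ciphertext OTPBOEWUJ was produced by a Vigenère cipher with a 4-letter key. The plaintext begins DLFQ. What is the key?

Subtract each crib letter from the matching ciphertext letter (mod 26):
O(14)−D(3)=11 → L
T(19)−L(11)=8 → I
P(15)−F(5)=10 → K
B(1)−Q(16)=-15≡11 → L

LIKL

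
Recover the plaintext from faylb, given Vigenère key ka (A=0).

vaolr

Repeat the key across the ciphertext: kakak
f(5)−k(10): -5≡21 → v
a(0)−a(0): 0 → a
y(24)−k(10): 14 → o
l(11)−a(0): 11 → l
b(1)−k(10): -9≡17 → r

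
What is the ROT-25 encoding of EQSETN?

DPRDSM

E(4): 4+25=29≡3 → D
Q(16): 16+25=41≡15 → P
S(18): 18+25=43≡17 → R
E(4): 4+25=29≡3 → D
T(19): 19+25=44≡18 → S
N(13): 13+25=38≡12 → M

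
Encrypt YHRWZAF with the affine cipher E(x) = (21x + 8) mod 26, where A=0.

SZBCNIJ

Y(24): 21·24+8=512≡18 → S
H(7): 21·7+8=155≡25 → Z
R(17): 21·17+8=365≡1 → B
W(22): 21·22+8=470≡2 → C
Z(25): 21·25+8=533≡13 → N
A(0): 21·0+8=8 → I
F(5): 21·5+8=113≡9 → J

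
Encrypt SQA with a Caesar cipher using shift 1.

S(18): 18+1=19 → T
Q(16): 16+1=17 → R
A(0): 0+1=1 → B

TRB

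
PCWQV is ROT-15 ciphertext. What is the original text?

ANHBG

P(15): 15−15=0 → A
C(2): 2−15=-13≡13 → N
W(22): 22−15=7 → H
Q(16): 16−15=1 → B
V(21): 21−15=6 → G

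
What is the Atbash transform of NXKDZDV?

N(13) → M(12)
X(23) → C(2)
K(10) → P(15)
D(3) → W(22)
Z(25) → A(0)
D(3) → W(22)
V(21) → E(4)

MCPWAWE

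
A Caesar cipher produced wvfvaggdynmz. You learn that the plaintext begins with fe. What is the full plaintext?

feoejppmhwvi

From the crib: w(22)−f(5)=17, so the shift is 17.
Subtract 17 from each ciphertext letter:
w(22): 22−17=5 → f
v(21): 21−17=4 → e
f(5): 5−17=-12≡14 → o
v(21): 21−17=4 → e
a(0): 0−17=-17≡9 → j
g(6): 6−17=-11≡15 → p
g(6): 6−17=-11≡15 → p
d(3): 3−17=-14≡12 → m
y(24): 24−17=7 → h
n(13): 13−17=-4≡22 → w
m(12): 12−17=-5≡21 → v
z(25): 25−17=8 → i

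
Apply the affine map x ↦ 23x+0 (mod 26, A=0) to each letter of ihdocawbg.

cfrkuamxi

i(8): 23·8+0=184≡2 → c
h(7): 23·7+0=161≡5 → f
d(3): 23·3+0=69≡17 → r
o(14): 23·14+0=322≡10 → k
c(2): 23·2+0=46≡20 → u
a(0): 23·0+0=0 → a
w(22): 23·22+0=506≡12 → m
b(1): 23·1+0=23 → x
g(6): 23·6+0=138≡8 → i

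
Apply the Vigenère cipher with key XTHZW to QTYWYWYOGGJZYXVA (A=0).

Repeat the key across the message: XTHZWXTHZWXTHZWX
Q(16)+X(23): 39≡13 → N
T(19)+T(19): 38≡12 → M
Y(24)+H(7): 31≡5 → F
W(22)+Z(25): 47≡21 → V
Y(24)+W(22): 46≡20 → U
W(22)+X(23): 45≡19 → T
Y(24)+T(19): 43≡17 → R
O(14)+H(7): 21 → V
G(6)+Z(25): 31≡5 → F
G(6)+W(22): 28≡2 → C
J(9)+X(23): 32≡6 → G
Z(25)+T(19): 44≡18 → S
Y(24)+H(7): 31≡5 → F
X(23)+Z(25): 48≡22 → W
V(21)+W(22): 43≡17 → R
A(0)+X(23): 23 → X

NMFVUTRVFCGSFWRX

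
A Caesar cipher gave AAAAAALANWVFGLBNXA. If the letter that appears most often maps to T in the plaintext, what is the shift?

7

The most frequent ciphertext letter is A (appears 8 times).
A is position 0; T is position 19.
Shift = -19≡7.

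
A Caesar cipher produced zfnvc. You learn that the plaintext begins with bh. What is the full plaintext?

bhpxe

From the crib: z(25)−b(1)=24, so the shift is 24.
Subtract 24 from each ciphertext letter:
z(25): 25−24=1 → b
f(5): 5−24=-19≡7 → h
n(13): 13−24=-11≡15 → p
v(21): 21−24=-3≡23 → x
c(2): 2−24=-22≡4 → e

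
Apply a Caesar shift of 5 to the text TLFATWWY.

YQKFYBBD

T(19): 19+5=24 → Y
L(11): 11+5=16 → Q
F(5): 5+5=10 → K
A(0): 0+5=5 → F
T(19): 19+5=24 → Y
W(22): 22+5=27≡1 → B
W(22): 22+5=27≡1 → B
Y(24): 24+5=29≡3 → D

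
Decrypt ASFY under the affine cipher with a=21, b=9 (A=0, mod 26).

The inverse of 21 mod 26 is 5, since 21·5=105≡1. Apply D(y)=5·(y−9) mod 26:
A(0): 5·(0−9)=-45≡7 → H
S(18): 5·(18−9)=45≡19 → T
F(5): 5·(5−9)=-20≡6 → G
Y(24): 5·(24−9)=75≡23 → X

HTGX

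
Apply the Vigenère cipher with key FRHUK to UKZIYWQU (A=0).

ZBGCIBHB

Repeat the key across the message: FRHUKFRH
U(20)+F(5): 25 → Z
K(10)+R(17): 27≡1 → B
Z(25)+H(7): 32≡6 → G
I(8)+U(20): 28≡2 → C
Y(24)+K(10): 34≡8 → I
W(22)+F(5): 27≡1 → B
Q(16)+R(17): 33≡7 → H
U(20)+H(7): 27≡1 → B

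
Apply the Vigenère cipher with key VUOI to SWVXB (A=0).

NQJFW

Repeat the key across the message: VUOIV
S(18)+V(21): 39≡13 → N
W(22)+U(20): 42≡16 → Q
V(21)+O(14): 35≡9 → J
X(23)+I(8): 31≡5 → F
B(1)+V(21): 22 → W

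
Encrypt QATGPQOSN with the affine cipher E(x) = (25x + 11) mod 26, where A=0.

Q(16): 25·16+11=411≡21 → V
A(0): 25·0+11=11 → L
T(19): 25·19+11=486≡18 → S
G(6): 25·6+11=161≡5 → F
P(15): 25·15+11=386≡22 → W
Q(16): 25·16+11=411≡21 → V
O(14): 25·14+11=361≡23 → X
S(18): 25·18+11=461≡19 → T
N(13): 25·13+11=336≡24 → Y

VLSFWVXTY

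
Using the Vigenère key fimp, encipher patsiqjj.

Repeat the key across the message: fimpfimp
p(15)+f(5): 20 → u
a(0)+i(8): 8 → i
t(19)+m(12): 31≡5 → f
s(18)+p(15): 33≡7 → h
i(8)+f(5): 13 → n
q(16)+i(8): 24 → y
j(9)+m(12): 21 → v
j(9)+p(15): 24 → y

uifhnyvy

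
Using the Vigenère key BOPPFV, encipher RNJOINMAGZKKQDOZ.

SBYDNINOVOPFRRDO

Repeat the key across the message: BOPPFVBOPPFVBOPP
R(17)+B(1): 18 → S
N(13)+O(14): 27≡1 → B
J(9)+P(15): 24 → Y
O(14)+P(15): 29≡3 → D
I(8)+F(5): 13 → N
N(13)+V(21): 34≡8 → I
M(12)+B(1): 13 → N
A(0)+O(14): 14 → O
G(6)+P(15): 21 → V
Z(25)+P(15): 40≡14 → O
K(10)+F(5): 15 → P
K(10)+V(21): 31≡5 → F
Q(16)+B(1): 17 → R
D(3)+O(14): 17 → R
O(14)+P(15): 29≡3 → D
Z(25)+P(15): 40≡14 → O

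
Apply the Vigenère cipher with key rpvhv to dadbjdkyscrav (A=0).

upyieuztzxipq

Repeat the key across the message: rpvhvrpvhvrpv
d(3)+r(17): 20 → u
a(0)+p(15): 15 → p
d(3)+v(21): 24 → y
b(1)+h(7): 8 → i
j(9)+v(21): 30≡4 → e
d(3)+r(17): 20 → u
k(10)+p(15): 25 → z
y(24)+v(21): 45≡19 → t
s(18)+h(7): 25 → z
c(2)+v(21): 23 → x
r(17)+r(17): 34≡8 → i
a(0)+p(15): 15 → p
v(21)+v(21): 42≡16 → q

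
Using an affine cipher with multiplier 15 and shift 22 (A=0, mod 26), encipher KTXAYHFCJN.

QVDWSXTABJ

K(10): 15·10+22=172≡16 → Q
T(19): 15·19+22=307≡21 → V
X(23): 15·23+22=367≡3 → D
A(0): 15·0+22=22 → W
Y(24): 15·24+22=382≡18 → S
H(7): 15·7+22=127≡23 → X
F(5): 15·5+22=97≡19 → T
C(2): 15·2+22=52≡0 → A
J(9): 15·9+22=157≡1 → B
N(13): 15·13+22=217≡9 → J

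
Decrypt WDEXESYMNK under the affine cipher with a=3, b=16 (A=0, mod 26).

The inverse of 3 mod 26 is 9, since 3·9=27≡1. Apply D(y)=9·(y−16) mod 26:
W(22): 9·(22−16)=54≡2 → C
D(3): 9·(3−16)=-117≡13 → N
E(4): 9·(4−16)=-108≡22 → W
X(23): 9·(23−16)=63≡11 → L
E(4): 9·(4−16)=-108≡22 → W
S(18): 9·(18−16)=18 → S
Y(24): 9·(24−16)=72≡20 → U
M(12): 9·(12−16)=-36≡16 → Q
N(13): 9·(13−16)=-27≡25 → Z
K(10): 9·(10−16)=-54≡24 → Y

CNWLWSUQZY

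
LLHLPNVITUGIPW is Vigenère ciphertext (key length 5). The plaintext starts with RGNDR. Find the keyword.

UFUIY

Subtract each crib letter from the matching ciphertext letter (mod 26):
L(11)−R(17)=-6≡20 → U
L(11)−G(6)=5 → F
H(7)−N(13)=-6≡20 → U
L(11)−D(3)=8 → I
P(15)−R(17)=-2≡24 → Y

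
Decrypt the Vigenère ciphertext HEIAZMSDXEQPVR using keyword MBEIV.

Repeat the key across the ciphertext: MBEIVMBEIVMBEI
H(7)−M(12): -5≡21 → V
E(4)−B(1): 3 → D
I(8)−E(4): 4 → E
A(0)−I(8): -8≡18 → S
Z(25)−V(21): 4 → E
M(12)−M(12): 0 → A
S(18)−B(1): 17 → R
D(3)−E(4): -1≡25 → Z
X(23)−I(8): 15 → P
E(4)−V(21): -17≡9 → J
Q(16)−M(12): 4 → E
P(15)−B(1): 14 → O
V(21)−E(4): 17 → R
R(17)−I(8): 9 → J

VDESEARZPJEORJ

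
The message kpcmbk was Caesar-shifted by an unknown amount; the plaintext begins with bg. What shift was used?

From the crib: k(10)−b(1)=9, so the shift is 9.

9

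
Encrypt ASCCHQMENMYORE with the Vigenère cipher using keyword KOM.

KGOMVCWSZWMABS

Repeat the key across the message: KOMKOMKOMKOMKO
A(0)+K(10): 10 → K
S(18)+O(14): 32≡6 → G
C(2)+M(12): 14 → O
C(2)+K(10): 12 → M
H(7)+O(14): 21 → V
Q(16)+M(12): 28≡2 → C
M(12)+K(10): 22 → W
E(4)+O(14): 18 → S
N(13)+M(12): 25 → Z
M(12)+K(10): 22 → W
Y(24)+O(14): 38≡12 → M
O(14)+M(12): 26≡0 → A
R(17)+K(10): 27≡1 → B
E(4)+O(14): 18 → S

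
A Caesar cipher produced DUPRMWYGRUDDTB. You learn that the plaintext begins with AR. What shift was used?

3

From the crib: D(3)−A(0)=3, so the shift is 3.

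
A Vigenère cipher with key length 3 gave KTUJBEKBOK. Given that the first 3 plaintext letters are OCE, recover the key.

Subtract each crib letter from the matching ciphertext letter (mod 26):
K(10)−O(14)=-4≡22 → W
T(19)−C(2)=17 → R
U(20)−E(4)=16 → Q

WRQ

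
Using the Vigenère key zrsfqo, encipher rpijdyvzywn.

Repeat the key across the message: zrsfqozrsfq
r(17)+z(25): 42≡16 → q
p(15)+r(17): 32≡6 → g
i(8)+s(18): 26≡0 → a
j(9)+f(5): 14 → o
d(3)+q(16): 19 → t
y(24)+o(14): 38≡12 → m
v(21)+z(25): 46≡20 → u
z(25)+r(17): 42≡16 → q
y(24)+s(18): 42≡16 → q
w(22)+f(5): 27≡1 → b
n(13)+q(16): 29≡3 → d

qgaotmuqqbd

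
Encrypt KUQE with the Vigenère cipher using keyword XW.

HQNA

Repeat the key across the message: XWXW
K(10)+X(23): 33≡7 → H
U(20)+W(22): 42≡16 → Q
Q(16)+X(23): 39≡13 → N
E(4)+W(22): 26≡0 → A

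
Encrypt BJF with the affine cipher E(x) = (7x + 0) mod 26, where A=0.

HLJ

B(1): 7·1+0=7 → H
J(9): 7·9+0=63≡11 → L
F(5): 7·5+0=35≡9 → J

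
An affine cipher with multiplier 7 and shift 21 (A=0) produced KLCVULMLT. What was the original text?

The inverse of 7 mod 26 is 15, since 7·15=105≡1. Apply D(y)=15·(y−21) mod 26:
K(10): 15·(10−21)=-165≡17 → R
L(11): 15·(11−21)=-150≡6 → G
C(2): 15·(2−21)=-285≡1 → B
V(21): 15·(21−21)=0 → A
U(20): 15·(20−21)=-15≡11 → L
L(11): 15·(11−21)=-150≡6 → G
M(12): 15·(12−21)=-135≡21 → V
L(11): 15·(11−21)=-150≡6 → G
T(19): 15·(19−21)=-30≡22 → W

RGBALGVGW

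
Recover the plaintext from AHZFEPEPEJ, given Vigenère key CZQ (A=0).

YIJDFZCQOH

Repeat the key across the ciphertext: CZQCZQCZQC
A(0)−C(2): -2≡24 → Y
H(7)−Z(25): -18≡8 → I
Z(25)−Q(16): 9 → J
F(5)−C(2): 3 → D
E(4)−Z(25): -21≡5 → F
P(15)−Q(16): -1≡25 → Z
E(4)−C(2): 2 → C
P(15)−Z(25): -10≡16 → Q
E(4)−Q(16): -12≡14 → O
J(9)−C(2): 7 → H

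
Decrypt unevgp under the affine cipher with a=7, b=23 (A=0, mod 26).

hgbwfk

The inverse of 7 mod 26 is 15, since 7·15=105≡1. Apply D(y)=15·(y−23) mod 26:
u(20): 15·(20−23)=-45≡7 → h
n(13): 15·(13−23)=-150≡6 → g
e(4): 15·(4−23)=-285≡1 → b
v(21): 15·(21−23)=-30≡22 → w
g(6): 15·(6−23)=-255≡5 → f
p(15): 15·(15−23)=-120≡10 → k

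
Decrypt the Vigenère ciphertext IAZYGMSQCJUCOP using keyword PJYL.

Repeat the key across the ciphertext: PJYLPJYLPJYLPJ
I(8)−P(15): -7≡19 → T
A(0)−J(9): -9≡17 → R
Z(25)−Y(24): 1 → B
Y(24)−L(11): 13 → N
G(6)−P(15): -9≡17 → R
M(12)−J(9): 3 → D
S(18)−Y(24): -6≡20 → U
Q(16)−L(11): 5 → F
C(2)−P(15): -13≡13 → N
J(9)−J(9): 0 → A
U(20)−Y(24): -4≡22 → W
C(2)−L(11): -9≡17 → R
O(14)−P(15): -1≡25 → Z
P(15)−J(9): 6 → G

TRBNRDUFNAWRZG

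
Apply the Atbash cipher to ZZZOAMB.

Z(25) → A(0)
Z(25) → A(0)
Z(25) → A(0)
O(14) → L(11)
A(0) → Z(25)
M(12) → N(13)
B(1) → Y(24)

AAALZNY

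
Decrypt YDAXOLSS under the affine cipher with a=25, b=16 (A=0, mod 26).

SNQTCFYY

The inverse of 25 mod 26 is 25, since 25·25=625≡1. Apply D(y)=25·(y−16) mod 26:
Y(24): 25·(24−16)=200≡18 → S
D(3): 25·(3−16)=-325≡13 → N
A(0): 25·(0−16)=-400≡16 → Q
X(23): 25·(23−16)=175≡19 → T
O(14): 25·(14−16)=-50≡2 → C
L(11): 25·(11−16)=-125≡5 → F
S(18): 25·(18−16)=50≡24 → Y
S(18): 25·(18−16)=50≡24 → Y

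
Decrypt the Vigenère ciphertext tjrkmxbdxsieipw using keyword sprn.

Repeat the key across the ciphertext: sprnsprnsprnspr
t(19)−s(18): 1 → b
j(9)−p(15): -6≡20 → u
r(17)−r(17): 0 → a
k(10)−n(13): -3≡23 → x
m(12)−s(18): -6≡20 → u
x(23)−p(15): 8 → i
b(1)−r(17): -16≡10 → k
d(3)−n(13): -10≡16 → q
x(23)−s(18): 5 → f
s(18)−p(15): 3 → d
i(8)−r(17): -9≡17 → r
e(4)−n(13): -9≡17 → r
i(8)−s(18): -10≡16 → q
p(15)−p(15): 0 → a
w(22)−r(17): 5 → f

buaxuikqfdrrqaf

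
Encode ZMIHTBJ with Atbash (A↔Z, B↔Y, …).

ANRSGYQ

Z(25) → A(0)
M(12) → N(13)
I(8) → R(17)
H(7) → S(18)
T(19) → G(6)
B(1) → Y(24)
J(9) → Q(16)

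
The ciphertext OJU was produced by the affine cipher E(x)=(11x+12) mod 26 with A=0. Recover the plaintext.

The inverse of 11 mod 26 is 19, since 11·19=209≡1. Apply D(y)=19·(y−12) mod 26:
O(14): 19·(14−12)=38≡12 → M
J(9): 19·(9−12)=-57≡21 → V
U(20): 19·(20−12)=152≡22 → W

MVW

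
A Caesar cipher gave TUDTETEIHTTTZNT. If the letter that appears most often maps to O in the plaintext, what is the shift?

5

The most frequent ciphertext letter is T (appears 7 times).
T is position 19; O is position 14.
Shift = 5.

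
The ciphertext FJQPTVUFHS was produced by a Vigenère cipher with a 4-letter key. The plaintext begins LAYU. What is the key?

Subtract each crib letter from the matching ciphertext letter (mod 26):
F(5)−L(11)=-6≡20 → U
J(9)−A(0)=9 → J
Q(16)−Y(24)=-8≡18 → S
P(15)−U(20)=-5≡21 → V

UJSV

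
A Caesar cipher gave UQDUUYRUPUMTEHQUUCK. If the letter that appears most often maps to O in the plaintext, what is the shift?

6

The most frequent ciphertext letter is U (appears 7 times).
U is position 20; O is position 14.
Shift = 6.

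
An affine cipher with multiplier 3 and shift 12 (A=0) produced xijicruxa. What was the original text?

The inverse of 3 mod 26 is 9, since 3·9=27≡1. Apply D(y)=9·(y−12) mod 26:
x(23): 9·(23−12)=99≡21 → v
i(8): 9·(8−12)=-36≡16 → q
j(9): 9·(9−12)=-27≡25 → z
i(8): 9·(8−12)=-36≡16 → q
c(2): 9·(2−12)=-90≡14 → o
r(17): 9·(17−12)=45≡19 → t
u(20): 9·(20−12)=72≡20 → u
x(23): 9·(23−12)=99≡21 → v
a(0): 9·(0−12)=-108≡22 → w

vqzqotuvw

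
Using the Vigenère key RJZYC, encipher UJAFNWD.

Repeat the key across the message: RJZYCRJ
U(20)+R(17): 37≡11 → L
J(9)+J(9): 18 → S
A(0)+Z(25): 25 → Z
F(5)+Y(24): 29≡3 → D
N(13)+C(2): 15 → P
W(22)+R(17): 39≡13 → N
D(3)+J(9): 12 → M

LSZDPNM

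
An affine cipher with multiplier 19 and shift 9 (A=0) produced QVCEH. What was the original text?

The inverse of 19 mod 26 is 11, since 19·11=209≡1. Apply D(y)=11·(y−9) mod 26:
Q(16): 11·(16−9)=77≡25 → Z
V(21): 11·(21−9)=132≡2 → C
C(2): 11·(2−9)=-77≡1 → B
E(4): 11·(4−9)=-55≡23 → X
H(7): 11·(7−9)=-22≡4 → E

ZCBXE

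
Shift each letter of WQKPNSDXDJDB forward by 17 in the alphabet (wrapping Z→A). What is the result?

NHBGEJUOUAUS

W(22): 22+17=39≡13 → N
Q(16): 16+17=33≡7 → H
K(10): 10+17=27≡1 → B
P(15): 15+17=32≡6 → G
N(13): 13+17=30≡4 → E
S(18): 18+17=35≡9 → J
D(3): 3+17=20 → U
X(23): 23+17=40≡14 → O
D(3): 3+17=20 → U
J(9): 9+17=26≡0 → A
D(3): 3+17=20 → U
B(1): 1+17=18 → S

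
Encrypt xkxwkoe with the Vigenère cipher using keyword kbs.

Repeat the key across the message: kbskbsk
x(23)+k(10): 33≡7 → h
k(10)+b(1): 11 → l
x(23)+s(18): 41≡15 → p
w(22)+k(10): 32≡6 → g
k(10)+b(1): 11 → l
o(14)+s(18): 32≡6 → g
e(4)+k(10): 14 → o

hlpglgo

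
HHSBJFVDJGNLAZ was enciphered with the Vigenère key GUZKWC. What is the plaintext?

BNTRNDPJKWRJUF

Repeat the key across the ciphertext: GUZKWCGUZKWCGU
H(7)−G(6): 1 → B
H(7)−U(20): -13≡13 → N
S(18)−Z(25): -7≡19 → T
B(1)−K(10): -9≡17 → R
J(9)−W(22): -13≡13 → N
F(5)−C(2): 3 → D
V(21)−G(6): 15 → P
D(3)−U(20): -17≡9 → J
J(9)−Z(25): -16≡10 → K
G(6)−K(10): -4≡22 → W
N(13)−W(22): -9≡17 → R
L(11)−C(2): 9 → J
A(0)−G(6): -6≡20 → U
Z(25)−U(20): 5 → F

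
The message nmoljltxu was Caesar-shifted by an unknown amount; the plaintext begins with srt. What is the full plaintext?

From the crib: n(13)−s(18)=-5≡21, so the shift is 21.
Subtract 21 from each ciphertext letter:
n(13): 13−21=-8≡18 → s
m(12): 12−21=-9≡17 → r
o(14): 14−21=-7≡19 → t
l(11): 11−21=-10≡16 → q
j(9): 9−21=-12≡14 → o
l(11): 11−21=-10≡16 → q
t(19): 19−21=-2≡24 → y
x(23): 23−21=2 → c
u(20): 20−21=-1≡25 → z

srtqoqycz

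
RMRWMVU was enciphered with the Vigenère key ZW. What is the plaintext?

Repeat the key across the ciphertext: ZWZWZWZ
R(17)−Z(25): -8≡18 → S
M(12)−W(22): -10≡16 → Q
R(17)−Z(25): -8≡18 → S
W(22)−W(22): 0 → A
M(12)−Z(25): -13≡13 → N
V(21)−W(22): -1≡25 → Z
U(20)−Z(25): -5≡21 → V

SQSANZV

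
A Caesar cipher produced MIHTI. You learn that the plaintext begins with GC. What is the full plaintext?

GCBNC

From the crib: M(12)−G(6)=6, so the shift is 6.
Subtract 6 from each ciphertext letter:
M(12): 12−6=6 → G
I(8): 8−6=2 → C
H(7): 7−6=1 → B
T(19): 19−6=13 → N
I(8): 8−6=2 → C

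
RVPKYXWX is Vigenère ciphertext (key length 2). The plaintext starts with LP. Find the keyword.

Subtract each crib letter from the matching ciphertext letter (mod 26):
R(17)−L(11)=6 → G
V(21)−P(15)=6 → G

GG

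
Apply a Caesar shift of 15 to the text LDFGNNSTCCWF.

ASUVCCHIRRLU

L(11): 11+15=26≡0 → A
D(3): 3+15=18 → S
F(5): 5+15=20 → U
G(6): 6+15=21 → V
N(13): 13+15=28≡2 → C
N(13): 13+15=28≡2 → C
S(18): 18+15=33≡7 → H
T(19): 19+15=34≡8 → I
C(2): 2+15=17 → R
C(2): 2+15=17 → R
W(22): 22+15=37≡11 → L
F(5): 5+15=20 → U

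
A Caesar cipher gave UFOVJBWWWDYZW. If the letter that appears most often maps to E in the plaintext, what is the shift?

The most frequent ciphertext letter is W (appears 4 times).
W is position 22; E is position 4.
Shift = 18.

18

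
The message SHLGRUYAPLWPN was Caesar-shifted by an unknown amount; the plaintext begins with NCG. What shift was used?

5

From the crib: S(18)−N(13)=5, so the shift is 5.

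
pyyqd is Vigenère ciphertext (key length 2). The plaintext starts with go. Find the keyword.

Subtract each crib letter from the matching ciphertext letter (mod 26):
p(15)−g(6)=9 → j
y(24)−o(14)=10 → k

jk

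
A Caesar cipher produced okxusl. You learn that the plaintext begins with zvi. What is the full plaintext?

From the crib: o(14)−z(25)=-11≡15, so the shift is 15.
Subtract 15 from each ciphertext letter:
o(14): 14−15=-1≡25 → z
k(10): 10−15=-5≡21 → v
x(23): 23−15=8 → i
u(20): 20−15=5 → f
s(18): 18−15=3 → d
l(11): 11−15=-4≡22 → w

zvifdw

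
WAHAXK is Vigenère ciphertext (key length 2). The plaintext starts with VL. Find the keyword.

BP

Subtract each crib letter from the matching ciphertext letter (mod 26):
W(22)−V(21)=1 → B
A(0)−L(11)=-11≡15 → P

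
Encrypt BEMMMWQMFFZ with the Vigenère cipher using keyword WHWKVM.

XLIWHIMTBPU

Repeat the key across the message: WHWKVMWHWKV
B(1)+W(22): 23 → X
E(4)+H(7): 11 → L
M(12)+W(22): 34≡8 → I
M(12)+K(10): 22 → W
M(12)+V(21): 33≡7 → H
W(22)+M(12): 34≡8 → I
Q(16)+W(22): 38≡12 → M
M(12)+H(7): 19 → T
F(5)+W(22): 27≡1 → B
F(5)+K(10): 15 → P
Z(25)+V(21): 46≡20 → U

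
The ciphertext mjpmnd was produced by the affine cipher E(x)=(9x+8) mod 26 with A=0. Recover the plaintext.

The inverse of 9 mod 26 is 3, since 9·3=27≡1. Apply D(y)=3·(y−8) mod 26:
m(12): 3·(12−8)=12 → m
j(9): 3·(9−8)=3 → d
p(15): 3·(15−8)=21 → v
m(12): 3·(12−8)=12 → m
n(13): 3·(13−8)=15 → p
d(3): 3·(3−8)=-15≡11 → l

mdvmpl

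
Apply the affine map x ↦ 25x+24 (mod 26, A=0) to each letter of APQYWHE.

YJIACRU

A(0): 25·0+24=24 → Y
P(15): 25·15+24=399≡9 → J
Q(16): 25·16+24=424≡8 → I
Y(24): 25·24+24=624≡0 → A
W(22): 25·22+24=574≡2 → C
H(7): 25·7+24=199≡17 → R
E(4): 25·4+24=124≡20 → U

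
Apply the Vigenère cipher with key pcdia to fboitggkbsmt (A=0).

Repeat the key across the message: pcdiapcdiapc
f(5)+p(15): 20 → u
b(1)+c(2): 3 → d
o(14)+d(3): 17 → r
i(8)+i(8): 16 → q
t(19)+a(0): 19 → t
g(6)+p(15): 21 → v
g(6)+c(2): 8 → i
k(10)+d(3): 13 → n
b(1)+i(8): 9 → j
s(18)+a(0): 18 → s
m(12)+p(15): 27≡1 → b
t(19)+c(2): 21 → v

udrqtvinjsbv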